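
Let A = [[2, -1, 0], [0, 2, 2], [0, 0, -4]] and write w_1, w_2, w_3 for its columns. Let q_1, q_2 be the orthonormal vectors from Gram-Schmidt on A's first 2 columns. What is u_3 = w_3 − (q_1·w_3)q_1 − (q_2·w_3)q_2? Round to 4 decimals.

u_3 = (0.0000, 0.0000, -4.0000)

w_1 = (2, 0, 0); ‖w_1‖ = 2.0000, so q_1 = (1.0000, 0.0000, 0.0000).
q_1·w_2 = 1.0000·(-1) + 0.0000·2 + 0.0000·0 = -1.0000.
u_2 = w_2 + 1.0000·q_1 = (0.0000, 2.0000, 0.0000).
‖u_2‖ = 2.0000, so q_2 = (0.0000, 1.0000, 0.0000).
q_1·w_3 = 1.0000·0 + 0.0000·2 + 0.0000·(-4) = 0.0000; q_2·w_3 = 0.0000·0 + 1.0000·2 + 0.0000·(-4) = 2.0000.
u_3 = w_3 + 0.0000·q_1 − 2.0000·q_2 = (0.0000, 0.0000, -4.0000).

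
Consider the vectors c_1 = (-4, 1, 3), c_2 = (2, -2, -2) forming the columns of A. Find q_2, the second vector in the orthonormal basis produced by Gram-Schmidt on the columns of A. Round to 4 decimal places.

c_1 = (-4, 1, 3); ‖c_1‖ = 5.0990, so q_1 = (-0.7845, 0.1961, 0.5883).
q_1·c_2 = (-0.7845)·2 + 0.1961·(-2) + 0.5883·(-2) = -3.1379.
u_2 = c_2 + 3.1379·q_1 = (-0.4615, -1.3846, -0.1538).
‖u_2‖ = 1.4676, so q_2 = (-0.3145, -0.9435, -0.1048).

q_2 = (-0.3145, -0.9435, -0.1048)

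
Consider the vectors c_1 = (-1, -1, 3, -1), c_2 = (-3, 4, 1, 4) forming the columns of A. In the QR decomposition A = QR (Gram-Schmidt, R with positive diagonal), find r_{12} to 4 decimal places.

q_1 = c_1/‖c_1‖ = (-1, -1, 3, -1)/3.4641 = (-0.2887, -0.2887, 0.8660, -0.2887).
r_{12} = q_1·c_2 = -0.5774.

r_{12} = -0.5774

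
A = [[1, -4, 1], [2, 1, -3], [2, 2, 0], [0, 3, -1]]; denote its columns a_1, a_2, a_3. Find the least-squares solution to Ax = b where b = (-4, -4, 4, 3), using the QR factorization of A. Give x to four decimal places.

x = (0.3672, 1.6491, 2.1206)

q_1 = a_1/‖a_1‖ = (1, 2, 2, 0)/3.0000 = (0.3333, 0.6667, 0.6667, 0.0000).
r_{12} = q_1·a_2 = 0.6667.
u_2 = a_2 − 0.6667·q_1 = (-4.2222, 0.5556, 1.5556, 3.0000).
‖u_2‖ = 5.4365, so q_2 = (-0.7766, 0.1022, 0.2861, 0.5518).
r_{13} = q_1·a_3 = -1.6667; r_{23} = q_2·a_3 = -1.6350.
u_3 = a_3 + 1.6667·q_1 + 1.6350·q_2 = (0.2857, -1.7218, 1.5789, -0.0977).
‖u_3‖ = 2.3556, so q_3 = (0.1213, -0.7309, 0.6703, -0.0415).
Qᵀb = (-1.3333, 5.4978, 4.9953).
Back-substitute: x_3 = 4.9953/2.3556 = 2.1206.
x_2 = (5.4978 + 1.6350·2.1206)/5.4365 = 1.6491.
x_1 = (-1.3333 − 0.6667·1.6491 + 1.6667·2.1206)/3.0000 = 0.3672.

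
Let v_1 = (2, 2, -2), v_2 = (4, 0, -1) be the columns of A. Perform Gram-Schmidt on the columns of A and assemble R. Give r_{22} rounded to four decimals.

r_{22} = 2.9439

v_1 = (2, 2, -2); ‖v_1‖ = 3.4641, so q_1 = (0.5774, 0.5774, -0.5774).
q_1·v_2 = 0.5774·4 + 0.5774·0 + (-0.5774)·(-1) = 2.8868.
u_2 = v_2 − 2.8868·q_1 = (2.3333, -1.6667, 0.6667).
r_{22} = ‖u_2‖ = 2.9439.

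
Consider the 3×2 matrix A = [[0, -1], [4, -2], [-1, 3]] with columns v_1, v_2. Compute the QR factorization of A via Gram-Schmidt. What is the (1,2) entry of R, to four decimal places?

r_{12} = -2.6679

q_1 = v_1/‖v_1‖ = (0, 4, -1)/4.1231 = (0.0000, 0.9701, -0.2425).
r_{12} = q_1·v_2 = -2.6679.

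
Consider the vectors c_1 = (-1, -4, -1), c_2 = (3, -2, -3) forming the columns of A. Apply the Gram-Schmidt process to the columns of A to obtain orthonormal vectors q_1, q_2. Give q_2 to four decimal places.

c_1 = (-1, -4, -1); ‖c_1‖ = 4.2426, so q_1 = (-0.2357, -0.9428, -0.2357).
q_1·c_2 = (-0.2357)·3 + (-0.9428)·(-2) + (-0.2357)·(-3) = 1.8856.
u_2 = c_2 − 1.8856·q_1 = (3.4444, -0.2222, -2.5556).
‖u_2‖ = 4.2947, so q_2 = (0.8020, -0.0517, -0.5950).

q_2 = (0.8020, -0.0517, -0.5950)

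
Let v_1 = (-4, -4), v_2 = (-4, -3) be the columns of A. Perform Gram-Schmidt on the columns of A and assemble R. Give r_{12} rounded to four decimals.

v_1 = (-4, -4); ‖v_1‖ = 5.6569, so q_1 = (-0.7071, -0.7071).
r_{12} = q_1·v_2 = 4.9497.

r_{12} = 4.9497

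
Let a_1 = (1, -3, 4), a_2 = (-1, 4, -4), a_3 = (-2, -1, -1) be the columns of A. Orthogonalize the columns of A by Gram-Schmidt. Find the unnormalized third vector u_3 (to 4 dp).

u_3 = (-1.6471, 0.0000, 0.4118)

a_1 = (1, -3, 4); ‖a_1‖ = 5.0990, so e_1 = (0.1961, -0.5883, 0.7845).
e_1·a_2 = 0.1961·(-1) + (-0.5883)·4 + 0.7845·(-4) = -5.6874.
u_2 = a_2 + 5.6874·e_1 = (0.1154, 0.6538, 0.4615).
‖u_2‖ = 0.8086, so e_2 = (0.1427, 0.8086, 0.5708).
e_1·a_3 = 0.1961·(-2) + (-0.5883)·(-1) + 0.7845·(-1) = -0.5883; e_2·a_3 = 0.1427·(-2) + 0.8086·(-1) + 0.5708·(-1) = -1.6648.
u_3 = a_3 + 0.5883·e_1 + 1.6648·e_2 = (-1.6471, 0.0000, 0.4118).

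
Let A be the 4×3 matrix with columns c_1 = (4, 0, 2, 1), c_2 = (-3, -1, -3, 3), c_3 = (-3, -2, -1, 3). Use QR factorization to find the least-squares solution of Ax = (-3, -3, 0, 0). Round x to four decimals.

c_1 = (4, 0, 2, 1); ‖c_1‖ = 4.5826, so e_1 = (0.8729, 0.0000, 0.4364, 0.2182).
e_1·c_2 = 0.8729·(-3) + 0.0000·(-1) + 0.4364·(-3) + 0.2182·3 = -3.2733.
u_2 = c_2 + 3.2733·e_1 = (-0.1429, -1.0000, -1.5714, 3.7143).
‖u_2‖ = 4.1576, so e_2 = (-0.0344, -0.2405, -0.3780, 0.8934).
e_1·c_3 = 0.8729·(-3) + 0.0000·(-2) + 0.4364·(-1) + 0.2182·3 = -2.4004; e_2·c_3 = (-0.0344)·(-3) + (-0.2405)·(-2) + (-0.3780)·(-1) + 0.8934·3 = 3.6422.
u_3 = c_3 + 2.4004·e_1 − 3.6422·e_2 = (-0.7796, -1.1240, 1.4242, 0.2700).
‖u_3‖ = 1.9931, so e_3 = (-0.3912, -0.5639, 0.7146, 0.1355).
Qᵀb = (-2.6186, 0.8246, 2.8653).
Back-substitute: x_3 = 2.8653/1.9931 = 1.4376.
x_2 = (0.8246 − 3.6422·1.4376)/4.1576 = -1.0610.
x_1 = (-2.6186 + 3.2733·(-1.0610) + 2.4004·1.4376)/4.5826 = -0.5763.

x = (-0.5763, -1.0610, 1.4376)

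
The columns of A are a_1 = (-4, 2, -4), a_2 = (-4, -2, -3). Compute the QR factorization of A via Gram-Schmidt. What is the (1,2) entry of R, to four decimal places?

r_{12} = 4.0000

q_1 = a_1/‖a_1‖ = (-4, 2, -4)/6.0000 = (-0.6667, 0.3333, -0.6667).
r_{12} = q_1·a_2 = 4.0000.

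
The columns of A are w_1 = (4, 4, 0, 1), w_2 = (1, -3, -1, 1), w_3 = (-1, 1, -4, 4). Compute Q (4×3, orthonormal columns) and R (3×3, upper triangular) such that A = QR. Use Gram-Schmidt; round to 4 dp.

q_1 = w_1/‖w_1‖ = (4, 4, 0, 1)/5.7446 = (0.6963, 0.6963, 0.0000, 0.1741).
r_{12} = q_1·w_2 = -1.2185.
u_2 = w_2 + 1.2185·q_1 = (1.8485, -2.1515, -1.0000, 1.2121).
‖u_2‖ = 3.2427, so q_2 = (0.5700, -0.6635, -0.3084, 0.3738).
r_{13} = q_1·w_3 = 0.6963; r_{23} = q_2·w_3 = 1.4952.
u_3 = w_3 − 0.6963·q_1 − 1.4952·q_2 = (-2.3372, 1.5072, -3.5389, 3.3199).
‖u_3‖ = 5.5928, so q_3 = (-0.4179, 0.2695, -0.6328, 0.5936).

Q = [[0.6963, 0.5700, -0.4179], [0.6963, -0.6635, 0.2695], [0.0000, -0.3084, -0.6328], [0.1741, 0.3738, 0.5936]], R = [[5.7446, -1.2185, 0.6963], [0.0000, 3.2427, 1.4952], [0.0000, 0.0000, 5.5928]]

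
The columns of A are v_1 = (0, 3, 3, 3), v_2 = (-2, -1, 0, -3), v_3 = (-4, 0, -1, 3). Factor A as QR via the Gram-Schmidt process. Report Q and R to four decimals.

e_1 = v_1/‖v_1‖ = (0, 3, 3, 3)/5.1962 = (0.0000, 0.5774, 0.5774, 0.5774).
r_{12} = e_1·v_2 = -2.3094.
u_2 = v_2 + 2.3094·e_1 = (-2.0000, 0.3333, 1.3333, -1.6667).
‖u_2‖ = 2.9439, so e_2 = (-0.6794, 0.1132, 0.4529, -0.5661).
r_{13} = e_1·v_3 = 1.1547; r_{23} = e_2·v_3 = 0.5661.
u_3 = v_3 − 1.1547·e_1 − 0.5661·e_2 = (-3.6154, -0.7308, -1.9231, 2.6538).
‖u_3‖ = 4.9342, so e_3 = (-0.7327, -0.1481, -0.3897, 0.5378).

Q = [[0.0000, -0.6794, -0.7327], [0.5774, 0.1132, -0.1481], [0.5774, 0.4529, -0.3897], [0.5774, -0.5661, 0.5378]], R = [[5.1962, -2.3094, 1.1547], [0.0000, 2.9439, 0.5661], [0.0000, 0.0000, 4.9342]]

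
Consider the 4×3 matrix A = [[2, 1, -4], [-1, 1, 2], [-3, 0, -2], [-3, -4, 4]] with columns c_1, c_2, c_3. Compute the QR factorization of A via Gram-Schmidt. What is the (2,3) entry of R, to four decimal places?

r_{23} = -2.7442

c_1 = (2, -1, -3, -3); ‖c_1‖ = 4.7958, so q_1 = (0.4170, -0.2085, -0.6255, -0.6255).
q_1·c_2 = 0.4170·1 + (-0.2085)·1 + (-0.6255)·0 + (-0.6255)·(-4) = 2.7107.
u_2 = c_2 − 2.7107·q_1 = (-0.1304, 1.5652, 1.6957, -2.3043).
‖u_2‖ = 3.2638, so q_2 = (-0.0400, 0.4796, 0.5195, -0.7060).
r_{23} = q_2·c_3 = -2.7442.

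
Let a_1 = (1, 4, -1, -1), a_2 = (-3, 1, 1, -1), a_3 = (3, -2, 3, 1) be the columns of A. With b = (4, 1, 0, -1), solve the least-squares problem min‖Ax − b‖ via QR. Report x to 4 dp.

a_1 = (1, 4, -1, -1); ‖a_1‖ = 4.3589, so e_1 = (0.2294, 0.9177, -0.2294, -0.2294).
e_1·a_2 = 0.2294·(-3) + 0.9177·1 + (-0.2294)·1 + (-0.2294)·(-1) = 0.2294.
u_2 = a_2 − 0.2294·e_1 = (-3.0526, 0.7895, 1.0526, -0.9474).
‖u_2‖ = 3.4565, so e_2 = (-0.8832, 0.2284, 0.3045, -0.2741).
e_1·a_3 = 0.2294·3 + 0.9177·(-2) + (-0.2294)·3 + (-0.2294)·1 = -2.0647; e_2·a_3 = (-0.8832)·3 + 0.2284·(-2) + 0.3045·3 + (-0.2741)·1 = -2.4668.
u_3 = a_3 + 2.0647·e_1 + 2.4668·e_2 = (1.2952, 0.4581, 3.2775, -0.1498).
‖u_3‖ = 3.5570, so e_3 = (0.3641, 0.1288, 0.9214, -0.0421).
Qᵀb = (2.0647, -3.0301, 1.6274).
Back-substitute: x_3 = 1.6274/3.5570 = 0.4575.
x_2 = (-3.0301 + 2.4668·0.4575)/3.4565 = -0.5501.
x_1 = (2.0647 − 0.2294·(-0.5501) + 2.0647·0.4575)/4.3589 = 0.7194.

x = (0.7194, -0.5501, 0.4575)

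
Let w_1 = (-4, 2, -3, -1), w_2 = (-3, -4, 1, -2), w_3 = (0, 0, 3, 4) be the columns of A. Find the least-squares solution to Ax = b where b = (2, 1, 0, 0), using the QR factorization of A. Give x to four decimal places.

w_1 = (-4, 2, -3, -1); ‖w_1‖ = 5.4772, so e_1 = (-0.7303, 0.3651, -0.5477, -0.1826).
e_1·w_2 = (-0.7303)·(-3) + 0.3651·(-4) + (-0.5477)·1 + (-0.1826)·(-2) = 0.5477.
u_2 = w_2 − 0.5477·e_1 = (-2.6000, -4.2000, 1.3000, -1.9000).
‖u_2‖ = 5.4498, so e_2 = (-0.4771, -0.7707, 0.2385, -0.3486).
e_1·w_3 = (-0.7303)·0 + 0.3651·0 + (-0.5477)·3 + (-0.1826)·4 = -2.3735; e_2·w_3 = (-0.4771)·0 + (-0.7707)·0 + 0.2385·3 + (-0.3486)·4 = -0.6789.
u_3 = w_3 + 2.3735·e_1 + 0.6789·e_2 = (-2.0572, 0.3434, 1.8620, 3.3300).
‖u_3‖ = 4.3481, so e_3 = (-0.4731, 0.0790, 0.4282, 0.7658).
Qᵀb = (-1.0954, -1.7248, -0.8673).
Back-substitute: x_3 = -0.8673/4.3481 = -0.1995.
x_2 = (-1.7248 + 0.6789·(-0.1995))/5.4498 = -0.3413.
x_1 = (-1.0954 − 0.5477·(-0.3413) + 2.3735·(-0.1995))/5.4772 = -0.2523.

x = (-0.2523, -0.3413, -0.1995)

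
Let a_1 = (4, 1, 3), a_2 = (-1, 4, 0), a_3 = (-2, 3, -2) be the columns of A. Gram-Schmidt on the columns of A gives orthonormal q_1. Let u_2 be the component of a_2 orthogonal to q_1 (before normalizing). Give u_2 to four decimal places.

u_2 = (-1.0000, 4.0000, 0.0000)

a_1 = (4, 1, 3); ‖a_1‖ = 5.0990, so q_1 = (0.7845, 0.1961, 0.5883).
q_1·a_2 = 0.7845·(-1) + 0.1961·4 + 0.5883·0 = 0.0000.
u_2 = a_2 + 0.0000·q_1 = (-1.0000, 4.0000, 0.0000).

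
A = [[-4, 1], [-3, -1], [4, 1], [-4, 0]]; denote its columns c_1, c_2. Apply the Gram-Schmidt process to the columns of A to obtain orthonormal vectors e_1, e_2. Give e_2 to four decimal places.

e_2 = (0.7180, -0.4995, 0.4683, 0.1249)

c_1 = (-4, -3, 4, -4); ‖c_1‖ = 7.5498, so e_1 = (-0.5298, -0.3974, 0.5298, -0.5298).
e_1·c_2 = (-0.5298)·1 + (-0.3974)·(-1) + 0.5298·1 + (-0.5298)·0 = 0.3974.
u_2 = c_2 − 0.3974·e_1 = (1.2105, -0.8421, 0.7895, 0.2105).
‖u_2‖ = 1.6859, so e_2 = (0.7180, -0.4995, 0.4683, 0.1249).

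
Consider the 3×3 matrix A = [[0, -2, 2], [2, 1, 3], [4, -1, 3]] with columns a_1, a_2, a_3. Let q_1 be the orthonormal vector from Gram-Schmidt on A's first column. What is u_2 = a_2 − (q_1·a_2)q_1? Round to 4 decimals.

q_1 = a_1/‖a_1‖ = (0, 2, 4)/4.4721 = (0.0000, 0.4472, 0.8944).
r_{12} = q_1·a_2 = -0.4472.
u_2 = a_2 + 0.4472·q_1 = (-2.0000, 1.2000, -0.6000).

u_2 = (-2.0000, 1.2000, -0.6000)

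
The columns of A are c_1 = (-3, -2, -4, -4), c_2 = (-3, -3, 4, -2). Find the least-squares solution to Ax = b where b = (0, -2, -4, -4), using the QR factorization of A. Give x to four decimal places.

x = (0.8320, -0.2059)

c_1 = (-3, -2, -4, -4); ‖c_1‖ = 6.7082, so q_1 = (-0.4472, -0.2981, -0.5963, -0.5963).
q_1·c_2 = (-0.4472)·(-3) + (-0.2981)·(-3) + (-0.5963)·4 + (-0.5963)·(-2) = 1.0435.
u_2 = c_2 − 1.0435·q_1 = (-2.5333, -2.6889, 4.6222, -1.3778).
‖u_2‖ = 6.0755, so q_2 = (-0.4170, -0.4426, 0.7608, -0.2268).
Qᵀb = (5.3666, -1.2509).
Back-substitute: x_2 = -1.2509/6.0755 = -0.2059.
x_1 = (5.3666 − 1.0435·(-0.2059))/6.7082 = 0.8320.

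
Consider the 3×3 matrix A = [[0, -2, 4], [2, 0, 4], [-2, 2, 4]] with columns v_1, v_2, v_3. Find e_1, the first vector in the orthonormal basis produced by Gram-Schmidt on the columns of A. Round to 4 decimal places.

e_1 = v_1/‖v_1‖ = (0, 2, -2)/2.8284 = (0.0000, 0.7071, -0.7071).

e_1 = (0.0000, 0.7071, -0.7071)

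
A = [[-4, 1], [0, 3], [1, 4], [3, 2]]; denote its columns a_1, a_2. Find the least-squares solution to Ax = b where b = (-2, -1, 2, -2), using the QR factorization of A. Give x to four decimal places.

a_1 = (-4, 0, 1, 3); ‖a_1‖ = 5.0990, so e_1 = (-0.7845, 0.0000, 0.1961, 0.5883).
e_1·a_2 = (-0.7845)·1 + 0.0000·3 + 0.1961·4 + 0.5883·2 = 1.1767.
u_2 = a_2 − 1.1767·e_1 = (1.9231, 3.0000, 3.7692, 1.3077).
‖u_2‖ = 5.3493, so e_2 = (0.3595, 0.5608, 0.7046, 0.2445).
Qᵀb = (0.7845, -0.3595).
Back-substitute: x_2 = -0.3595/5.3493 = -0.0672.
x_1 = (0.7845 − 1.1767·(-0.0672))/5.0990 = 0.1694.

x = (0.1694, -0.0672)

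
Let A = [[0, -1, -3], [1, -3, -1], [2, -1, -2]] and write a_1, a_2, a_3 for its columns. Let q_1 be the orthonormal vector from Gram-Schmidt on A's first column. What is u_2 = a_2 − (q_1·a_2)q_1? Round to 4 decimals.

u_2 = (-1.0000, -2.0000, 1.0000)

q_1 = a_1/‖a_1‖ = (0, 1, 2)/2.2361 = (0.0000, 0.4472, 0.8944).
r_{12} = q_1·a_2 = -2.2361.
u_2 = a_2 + 2.2361·q_1 = (-1.0000, -2.0000, 1.0000).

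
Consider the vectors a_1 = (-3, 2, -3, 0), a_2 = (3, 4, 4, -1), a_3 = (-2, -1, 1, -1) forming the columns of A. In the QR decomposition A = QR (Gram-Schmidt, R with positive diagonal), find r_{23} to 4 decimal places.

e_1 = a_1/‖a_1‖ = (-3, 2, -3, 0)/4.6904 = (-0.6396, 0.4264, -0.6396, 0.0000).
r_{12} = e_1·a_2 = -2.7716.
u_2 = a_2 + 2.7716·e_1 = (1.2273, 5.1818, 2.2273, -1.0000).
‖u_2‖ = 5.8582, so e_2 = (0.2095, 0.8845, 0.3802, -0.1707).
r_{23} = e_2·a_3 = -0.7526.

r_{23} = -0.7526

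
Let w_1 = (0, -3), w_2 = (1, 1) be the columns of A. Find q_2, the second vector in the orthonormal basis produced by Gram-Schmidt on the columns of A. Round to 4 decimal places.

w_1 = (0, -3); ‖w_1‖ = 3.0000, so q_1 = (0.0000, -1.0000).
q_1·w_2 = 0.0000·1 + (-1.0000)·1 = -1.0000.
u_2 = w_2 + 1.0000·q_1 = (1.0000, 0.0000).
‖u_2‖ = 1.0000, so q_2 = (1.0000, 0.0000).

q_2 = (1.0000, 0.0000)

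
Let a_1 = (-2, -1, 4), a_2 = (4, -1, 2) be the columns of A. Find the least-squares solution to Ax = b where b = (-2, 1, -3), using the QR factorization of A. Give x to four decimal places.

q_1 = a_1/‖a_1‖ = (-2, -1, 4)/4.5826 = (-0.4364, -0.2182, 0.8729).
r_{12} = q_1·a_2 = 0.2182.
u_2 = a_2 − 0.2182·q_1 = (4.0952, -0.9524, 1.8095).
‖u_2‖ = 4.5774, so q_2 = (0.8947, -0.2081, 0.3953).
Qᵀb = (-1.9640, -3.1834).
Back-substitute: x_2 = -3.1834/4.5774 = -0.6955.
x_1 = (-1.9640 − 0.2182·(-0.6955))/4.5826 = -0.3955.

x = (-0.3955, -0.6955)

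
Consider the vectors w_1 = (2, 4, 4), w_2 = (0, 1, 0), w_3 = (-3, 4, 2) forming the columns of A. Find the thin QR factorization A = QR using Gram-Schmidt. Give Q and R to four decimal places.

w_1 = (2, 4, 4); ‖w_1‖ = 6.0000, so q_1 = (0.3333, 0.6667, 0.6667).
q_1·w_2 = 0.3333·0 + 0.6667·1 + 0.6667·0 = 0.6667.
u_2 = w_2 − 0.6667·q_1 = (-0.2222, 0.5556, -0.4444).
‖u_2‖ = 0.7454, so q_2 = (-0.2981, 0.7454, -0.5963).
q_1·w_3 = 0.3333·(-3) + 0.6667·4 + 0.6667·2 = 3.0000; q_2·w_3 = (-0.2981)·(-3) + 0.7454·4 + (-0.5963)·2 = 2.6833.
u_3 = w_3 − 3.0000·q_1 − 2.6833·q_2 = (-3.2000, 0.0000, 1.6000).
‖u_3‖ = 3.5777, so q_3 = (-0.8944, 0.0000, 0.4472).

Q = [[0.3333, -0.2981, -0.8944], [0.6667, 0.7454, 0.0000], [0.6667, -0.5963, 0.4472]], R = [[6.0000, 0.6667, 3.0000], [0.0000, 0.7454, 2.6833], [0.0000, 0.0000, 3.5777]]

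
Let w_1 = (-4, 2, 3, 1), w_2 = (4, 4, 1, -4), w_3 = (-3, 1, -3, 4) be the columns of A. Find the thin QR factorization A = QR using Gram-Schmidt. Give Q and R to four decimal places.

Q = [[-0.7303, 0.4115, -0.0747], [0.3651, 0.6760, 0.6365], [0.5477, 0.2792, -0.6566], [0.1826, -0.5438, 0.3977]], R = [[5.4772, -1.6432, 1.6432], [0.0000, 6.8044, -3.5712], [0.0000, 0.0000, 4.4211]]

w_1 = (-4, 2, 3, 1); ‖w_1‖ = 5.4772, so e_1 = (-0.7303, 0.3651, 0.5477, 0.1826).
e_1·w_2 = (-0.7303)·4 + 0.3651·4 + 0.5477·1 + 0.1826·(-4) = -1.6432.
u_2 = w_2 + 1.6432·e_1 = (2.8000, 4.6000, 1.9000, -3.7000).
‖u_2‖ = 6.8044, so e_2 = (0.4115, 0.6760, 0.2792, -0.5438).
e_1·w_3 = (-0.7303)·(-3) + 0.3651·1 + 0.5477·(-3) + 0.1826·4 = 1.6432; e_2·w_3 = 0.4115·(-3) + 0.6760·1 + 0.2792·(-3) + (-0.5438)·4 = -3.5712.
u_3 = w_3 − 1.6432·e_1 + 3.5712·e_2 = (-0.3305, 2.8143, -2.9028, 1.7581).
‖u_3‖ = 4.4211, so e_3 = (-0.0747, 0.6365, -0.6566, 0.3977).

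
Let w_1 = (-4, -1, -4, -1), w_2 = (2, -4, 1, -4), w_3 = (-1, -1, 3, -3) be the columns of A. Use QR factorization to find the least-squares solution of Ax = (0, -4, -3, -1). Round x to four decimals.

w_1 = (-4, -1, -4, -1); ‖w_1‖ = 5.8310, so e_1 = (-0.6860, -0.1715, -0.6860, -0.1715).
e_1·w_2 = (-0.6860)·2 + (-0.1715)·(-4) + (-0.6860)·1 + (-0.1715)·(-4) = -0.6860.
u_2 = w_2 + 0.6860·e_1 = (1.5294, -4.1176, 0.5294, -4.1176).
‖u_2‖ = 6.0440, so e_2 = (0.2530, -0.6813, 0.0876, -0.6813).
e_1·w_3 = (-0.6860)·(-1) + (-0.1715)·(-1) + (-0.6860)·3 + (-0.1715)·(-3) = -0.6860; e_2·w_3 = 0.2530·(-1) + (-0.6813)·(-1) + 0.0876·3 + (-0.6813)·(-3) = 2.7349.
u_3 = w_3 + 0.6860·e_1 − 2.7349·e_2 = (-2.1626, 0.7456, 2.2899, -1.2544).
‖u_3‖ = 3.4713, so e_3 = (-0.6230, 0.2148, 0.6597, -0.3614).
Qᵀb = (2.9155, 3.1436, -2.4767).
Back-substitute: x_3 = -2.4767/3.4713 = -0.7135.
x_2 = (3.1436 − 2.7349·(-0.7135))/6.0440 = 0.8430.
x_1 = (2.9155 + 0.6860·0.8430 + 0.6860·(-0.7135))/5.8310 = 0.5152.

x = (0.5152, 0.8430, -0.7135)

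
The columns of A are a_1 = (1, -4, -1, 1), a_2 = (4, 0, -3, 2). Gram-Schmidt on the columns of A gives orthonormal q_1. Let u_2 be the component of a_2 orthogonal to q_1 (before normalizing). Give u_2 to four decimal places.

a_1 = (1, -4, -1, 1); ‖a_1‖ = 4.3589, so q_1 = (0.2294, -0.9177, -0.2294, 0.2294).
q_1·a_2 = 0.2294·4 + (-0.9177)·0 + (-0.2294)·(-3) + 0.2294·2 = 2.0647.
u_2 = a_2 − 2.0647·q_1 = (3.5263, 1.8947, -2.5263, 1.5263).

u_2 = (3.5263, 1.8947, -2.5263, 1.5263)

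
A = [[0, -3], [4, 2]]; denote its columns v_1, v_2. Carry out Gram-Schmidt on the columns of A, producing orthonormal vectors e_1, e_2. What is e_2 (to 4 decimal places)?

v_1 = (0, 4); ‖v_1‖ = 4.0000, so e_1 = (0.0000, 1.0000).
e_1·v_2 = 0.0000·(-3) + 1.0000·2 = 2.0000.
u_2 = v_2 − 2.0000·e_1 = (-3.0000, 0.0000).
‖u_2‖ = 3.0000, so e_2 = (-1.0000, 0.0000).

e_2 = (-1.0000, 0.0000)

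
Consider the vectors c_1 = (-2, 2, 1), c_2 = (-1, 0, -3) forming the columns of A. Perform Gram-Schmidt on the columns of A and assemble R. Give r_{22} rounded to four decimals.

c_1 = (-2, 2, 1); ‖c_1‖ = 3.0000, so q_1 = (-0.6667, 0.6667, 0.3333).
q_1·c_2 = (-0.6667)·(-1) + 0.6667·0 + 0.3333·(-3) = -0.3333.
u_2 = c_2 + 0.3333·q_1 = (-1.2222, 0.2222, -2.8889).
r_{22} = ‖u_2‖ = 3.1447.

r_{22} = 3.1447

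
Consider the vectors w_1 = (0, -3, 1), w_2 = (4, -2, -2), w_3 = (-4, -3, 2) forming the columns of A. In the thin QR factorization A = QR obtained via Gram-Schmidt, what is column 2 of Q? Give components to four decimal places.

e_2 = (0.8452, -0.1690, -0.5071)

w_1 = (0, -3, 1); ‖w_1‖ = 3.1623, so e_1 = (0.0000, -0.9487, 0.3162).
e_1·w_2 = 0.0000·4 + (-0.9487)·(-2) + 0.3162·(-2) = 1.2649.
u_2 = w_2 − 1.2649·e_1 = (4.0000, -0.8000, -2.4000).
‖u_2‖ = 4.7329, so e_2 = (0.8452, -0.1690, -0.5071).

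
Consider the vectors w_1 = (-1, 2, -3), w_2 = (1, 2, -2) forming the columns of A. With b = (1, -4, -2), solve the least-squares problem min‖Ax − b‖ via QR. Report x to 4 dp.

x = (0.0000, -0.3333)

w_1 = (-1, 2, -3); ‖w_1‖ = 3.7417, so q_1 = (-0.2673, 0.5345, -0.8018).
q_1·w_2 = (-0.2673)·1 + 0.5345·2 + (-0.8018)·(-2) = 2.4054.
u_2 = w_2 − 2.4054·q_1 = (1.6429, 0.7143, -0.0714).
‖u_2‖ = 1.7928, so q_2 = (0.9163, 0.3984, -0.0398).
Qᵀb = (-0.8018, -0.5976).
Back-substitute: x_2 = -0.5976/1.7928 = -0.3333.
x_1 = (-0.8018 − 2.4054·(-0.3333))/3.7417 = 0.0000.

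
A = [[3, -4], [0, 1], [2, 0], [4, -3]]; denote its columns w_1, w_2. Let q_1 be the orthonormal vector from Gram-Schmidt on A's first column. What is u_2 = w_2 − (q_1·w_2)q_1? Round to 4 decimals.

u_2 = (-1.5172, 1.0000, 1.6552, 0.3103)

q_1 = w_1/‖w_1‖ = (3, 0, 2, 4)/5.3852 = (0.5571, 0.0000, 0.3714, 0.7428).
r_{12} = q_1·w_2 = -4.4567.
u_2 = w_2 + 4.4567·q_1 = (-1.5172, 1.0000, 1.6552, 0.3103).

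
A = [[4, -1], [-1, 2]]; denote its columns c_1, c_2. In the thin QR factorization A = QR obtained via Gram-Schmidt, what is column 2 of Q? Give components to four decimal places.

e_2 = (0.2425, 0.9701)

e_1 = c_1/‖c_1‖ = (4, -1)/4.1231 = (0.9701, -0.2425).
r_{12} = e_1·c_2 = -1.4552.
u_2 = c_2 + 1.4552·e_1 = (0.4118, 1.6471).
‖u_2‖ = 1.6977, so e_2 = (0.2425, 0.9701).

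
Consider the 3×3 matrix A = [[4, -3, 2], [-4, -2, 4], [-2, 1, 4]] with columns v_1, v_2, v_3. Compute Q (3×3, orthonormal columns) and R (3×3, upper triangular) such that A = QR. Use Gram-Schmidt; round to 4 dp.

q_1 = v_1/‖v_1‖ = (4, -4, -2)/6.0000 = (0.6667, -0.6667, -0.3333).
r_{12} = q_1·v_2 = -1.0000.
u_2 = v_2 + 1.0000·q_1 = (-2.3333, -2.6667, 0.6667).
‖u_2‖ = 3.6056, so q_2 = (-0.6472, -0.7396, 0.1849).
r_{13} = q_1·v_3 = -2.6667; r_{23} = q_2·v_3 = -3.5131.
u_3 = v_3 + 2.6667·q_1 + 3.5131·q_2 = (1.5043, -0.3761, 3.7607).
‖u_3‖ = 4.0678, so q_3 = (0.3698, -0.0925, 0.9245).

Q = [[0.6667, -0.6472, 0.3698], [-0.6667, -0.7396, -0.0925], [-0.3333, 0.1849, 0.9245]], R = [[6.0000, -1.0000, -2.6667], [0.0000, 3.6056, -3.5131], [0.0000, 0.0000, 4.0678]]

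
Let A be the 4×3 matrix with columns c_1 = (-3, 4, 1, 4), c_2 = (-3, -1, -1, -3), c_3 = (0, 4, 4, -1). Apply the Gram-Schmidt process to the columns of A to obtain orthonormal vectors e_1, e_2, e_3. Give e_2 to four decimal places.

e_2 = (-0.8309, -0.0554, -0.1883, -0.5207)

e_1 = c_1/‖c_1‖ = (-3, 4, 1, 4)/6.4807 = (-0.4629, 0.6172, 0.1543, 0.6172).
r_{12} = e_1·c_2 = -1.2344.
u_2 = c_2 + 1.2344·e_1 = (-3.5714, -0.2381, -0.8095, -2.2381).
‖u_2‖ = 4.2984, so e_2 = (-0.8309, -0.0554, -0.1883, -0.5207).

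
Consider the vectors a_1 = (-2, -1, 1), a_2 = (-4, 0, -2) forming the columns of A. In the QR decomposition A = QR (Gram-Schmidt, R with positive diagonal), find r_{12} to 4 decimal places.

r_{12} = 2.4495

a_1 = (-2, -1, 1); ‖a_1‖ = 2.4495, so q_1 = (-0.8165, -0.4082, 0.4082).
r_{12} = q_1·a_2 = 2.4495.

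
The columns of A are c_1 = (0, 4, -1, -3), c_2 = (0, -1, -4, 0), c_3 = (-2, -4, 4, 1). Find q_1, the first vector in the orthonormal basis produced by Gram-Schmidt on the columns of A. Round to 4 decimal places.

q_1 = c_1/‖c_1‖ = (0, 4, -1, -3)/5.0990 = (0.0000, 0.7845, -0.1961, -0.5883).

q_1 = (0.0000, 0.7845, -0.1961, -0.5883)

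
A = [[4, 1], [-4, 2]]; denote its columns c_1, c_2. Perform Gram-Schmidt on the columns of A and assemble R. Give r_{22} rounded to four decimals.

q_1 = c_1/‖c_1‖ = (4, -4)/5.6569 = (0.7071, -0.7071).
r_{12} = q_1·c_2 = -0.7071.
u_2 = c_2 + 0.7071·q_1 = (1.5000, 1.5000).
r_{22} = ‖u_2‖ = 2.1213.

r_{22} = 2.1213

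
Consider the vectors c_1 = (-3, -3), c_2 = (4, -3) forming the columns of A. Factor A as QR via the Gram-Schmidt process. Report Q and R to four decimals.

Q = [[-0.7071, 0.7071], [-0.7071, -0.7071]], R = [[4.2426, -0.7071], [0.0000, 4.9497]]

c_1 = (-3, -3); ‖c_1‖ = 4.2426, so q_1 = (-0.7071, -0.7071).
q_1·c_2 = (-0.7071)·4 + (-0.7071)·(-3) = -0.7071.
u_2 = c_2 + 0.7071·q_1 = (3.5000, -3.5000).
‖u_2‖ = 4.9497, so q_2 = (0.7071, -0.7071).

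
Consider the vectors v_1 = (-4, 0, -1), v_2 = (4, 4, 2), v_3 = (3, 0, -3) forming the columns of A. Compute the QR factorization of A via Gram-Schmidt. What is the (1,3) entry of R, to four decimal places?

q_1 = v_1/‖v_1‖ = (-4, 0, -1)/4.1231 = (-0.9701, 0.0000, -0.2425).
r_{13} = q_1·v_3 = -2.1828.

r_{13} = -2.1828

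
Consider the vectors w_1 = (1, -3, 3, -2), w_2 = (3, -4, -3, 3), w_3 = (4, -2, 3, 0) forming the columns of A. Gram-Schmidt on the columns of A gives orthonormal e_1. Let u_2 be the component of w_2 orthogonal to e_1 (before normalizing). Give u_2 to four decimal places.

u_2 = (3.0000, -4.0000, -3.0000, 3.0000)

w_1 = (1, -3, 3, -2); ‖w_1‖ = 4.7958, so e_1 = (0.2085, -0.6255, 0.6255, -0.4170).
e_1·w_2 = 0.2085·3 + (-0.6255)·(-4) + 0.6255·(-3) + (-0.4170)·3 = 0.0000.
u_2 = w_2 − 0.0000·e_1 = (3.0000, -4.0000, -3.0000, 3.0000).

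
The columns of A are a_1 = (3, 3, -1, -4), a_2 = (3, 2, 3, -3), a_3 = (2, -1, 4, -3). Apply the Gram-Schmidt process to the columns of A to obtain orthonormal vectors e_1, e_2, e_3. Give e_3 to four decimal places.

a_1 = (3, 3, -1, -4); ‖a_1‖ = 5.9161, so e_1 = (0.5071, 0.5071, -0.1690, -0.6761).
e_1·a_2 = 0.5071·3 + 0.5071·2 + (-0.1690)·3 + (-0.6761)·(-3) = 4.0567.
u_2 = a_2 − 4.0567·e_1 = (0.9429, -0.0571, 3.6857, -0.2571).
‖u_2‖ = 3.8135, so e_2 = (0.2472, -0.0150, 0.9665, -0.0674).
e_1·a_3 = 0.5071·2 + 0.5071·(-1) + (-0.1690)·4 + (-0.6761)·(-3) = 1.8593; e_2·a_3 = 0.2472·2 + (-0.0150)·(-1) + 0.9665·4 + (-0.0674)·(-3) = 4.5777.
u_3 = a_3 − 1.8593·e_1 − 4.5777·e_2 = (-0.0747, -1.8743, -0.1100, -1.4342).
‖u_3‖ = 2.3638, so e_3 = (-0.0316, -0.7929, -0.0465, -0.6067).

e_3 = (-0.0316, -0.7929, -0.0465, -0.6067)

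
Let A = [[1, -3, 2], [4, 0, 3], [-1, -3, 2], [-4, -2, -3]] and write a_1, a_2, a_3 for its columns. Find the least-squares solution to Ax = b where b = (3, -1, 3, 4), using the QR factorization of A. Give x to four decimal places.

e_1 = a_1/‖a_1‖ = (1, 4, -1, -4)/5.8310 = (0.1715, 0.6860, -0.1715, -0.6860).
r_{12} = e_1·a_2 = 1.3720.
u_2 = a_2 − 1.3720·e_1 = (-3.2353, -0.9412, -2.7647, -1.0588).
‖u_2‖ = 4.4853, so e_2 = (-0.7213, -0.2098, -0.6164, -0.2361).
r_{13} = e_1·a_3 = 4.1160; r_{23} = e_2·a_3 = -2.5967.
u_3 = a_3 − 4.1160·e_1 + 2.5967·e_2 = (-0.5789, -0.3684, 1.1053, -0.7895).
‖u_3‖ = 1.5218, so e_3 = (-0.3804, -0.2421, 0.7263, -0.5188).
Qᵀb = (-3.4300, -4.7476, -0.7955).
Back-substitute: x_3 = -0.7955/1.5218 = -0.5227.
x_2 = (-4.7476 + 2.5967·(-0.5227))/4.4853 = -1.3611.
x_1 = (-3.4300 − 1.3720·(-1.3611) − 4.1160·(-0.5227))/5.8310 = 0.1010.

x = (0.1010, -1.3611, -0.5227)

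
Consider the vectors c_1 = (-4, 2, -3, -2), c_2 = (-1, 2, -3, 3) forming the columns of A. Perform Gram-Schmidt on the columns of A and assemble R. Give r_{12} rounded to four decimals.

r_{12} = 1.9149

q_1 = c_1/‖c_1‖ = (-4, 2, -3, -2)/5.7446 = (-0.6963, 0.3482, -0.5222, -0.3482).
r_{12} = q_1·c_2 = 1.9149.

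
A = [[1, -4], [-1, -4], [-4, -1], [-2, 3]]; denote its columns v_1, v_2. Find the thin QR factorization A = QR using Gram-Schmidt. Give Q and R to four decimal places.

v_1 = (1, -1, -4, -2); ‖v_1‖ = 4.6904, so q_1 = (0.2132, -0.2132, -0.8528, -0.4264).
q_1·v_2 = 0.2132·(-4) + (-0.2132)·(-4) + (-0.8528)·(-1) + (-0.4264)·3 = -0.4264.
u_2 = v_2 + 0.4264·q_1 = (-3.9091, -4.0909, -1.3636, 2.8182).
‖u_2‖ = 6.4667, so q_2 = (-0.6045, -0.6326, -0.2109, 0.4358).

Q = [[0.2132, -0.6045], [-0.2132, -0.6326], [-0.8528, -0.2109], [-0.4264, 0.4358]], R = [[4.6904, -0.4264], [0.0000, 6.4667]]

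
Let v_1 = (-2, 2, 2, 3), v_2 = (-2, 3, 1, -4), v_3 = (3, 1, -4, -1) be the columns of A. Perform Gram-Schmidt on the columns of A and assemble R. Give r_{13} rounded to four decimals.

r_{13} = -3.2733

v_1 = (-2, 2, 2, 3); ‖v_1‖ = 4.5826, so q_1 = (-0.4364, 0.4364, 0.4364, 0.6547).
r_{13} = q_1·v_3 = -3.2733.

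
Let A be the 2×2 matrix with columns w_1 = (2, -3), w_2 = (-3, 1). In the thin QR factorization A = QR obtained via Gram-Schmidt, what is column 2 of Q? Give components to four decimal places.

q_2 = (-0.8321, -0.5547)

w_1 = (2, -3); ‖w_1‖ = 3.6056, so q_1 = (0.5547, -0.8321).
q_1·w_2 = 0.5547·(-3) + (-0.8321)·1 = -2.4962.
u_2 = w_2 + 2.4962·q_1 = (-1.6154, -1.0769).
‖u_2‖ = 1.9415, so q_2 = (-0.8321, -0.5547).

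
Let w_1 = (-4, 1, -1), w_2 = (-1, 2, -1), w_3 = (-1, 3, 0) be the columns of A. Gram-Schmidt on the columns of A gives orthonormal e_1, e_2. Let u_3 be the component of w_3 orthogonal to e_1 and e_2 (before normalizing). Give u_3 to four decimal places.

u_3 = (-0.1695, 0.5085, 1.1864)

w_1 = (-4, 1, -1); ‖w_1‖ = 4.2426, so e_1 = (-0.9428, 0.2357, -0.2357).
e_1·w_2 = (-0.9428)·(-1) + 0.2357·2 + (-0.2357)·(-1) = 1.6499.
u_2 = w_2 − 1.6499·e_1 = (0.5556, 1.6111, -0.6111).
‖u_2‖ = 1.8105, so e_2 = (0.3069, 0.8899, -0.3375).
e_1·w_3 = (-0.9428)·(-1) + 0.2357·3 + (-0.2357)·0 = 1.6499; e_2·w_3 = 0.3069·(-1) + 0.8899·3 + (-0.3375)·0 = 2.3628.
u_3 = w_3 − 1.6499·e_1 − 2.3628·e_2 = (-0.1695, 0.5085, 1.1864).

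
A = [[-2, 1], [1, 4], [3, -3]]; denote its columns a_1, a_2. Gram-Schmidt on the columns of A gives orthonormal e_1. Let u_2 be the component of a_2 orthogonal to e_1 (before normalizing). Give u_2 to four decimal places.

a_1 = (-2, 1, 3); ‖a_1‖ = 3.7417, so e_1 = (-0.5345, 0.2673, 0.8018).
e_1·a_2 = (-0.5345)·1 + 0.2673·4 + 0.8018·(-3) = -1.8708.
u_2 = a_2 + 1.8708·e_1 = (0.0000, 4.5000, -1.5000).

u_2 = (0.0000, 4.5000, -1.5000)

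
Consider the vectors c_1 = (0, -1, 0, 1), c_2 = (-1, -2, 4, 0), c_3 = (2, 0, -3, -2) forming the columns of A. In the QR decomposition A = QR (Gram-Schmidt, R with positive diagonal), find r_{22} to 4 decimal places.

e_1 = c_1/‖c_1‖ = (0, -1, 0, 1)/1.4142 = (0.0000, -0.7071, 0.0000, 0.7071).
r_{12} = e_1·c_2 = 1.4142.
u_2 = c_2 − 1.4142·e_1 = (-1.0000, -1.0000, 4.0000, -1.0000).
r_{22} = ‖u_2‖ = 4.3589.

r_{22} = 4.3589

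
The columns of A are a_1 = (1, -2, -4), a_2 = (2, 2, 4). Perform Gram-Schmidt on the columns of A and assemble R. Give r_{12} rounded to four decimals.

r_{12} = -3.9279

e_1 = a_1/‖a_1‖ = (1, -2, -4)/4.5826 = (0.2182, -0.4364, -0.8729).
r_{12} = e_1·a_2 = -3.9279.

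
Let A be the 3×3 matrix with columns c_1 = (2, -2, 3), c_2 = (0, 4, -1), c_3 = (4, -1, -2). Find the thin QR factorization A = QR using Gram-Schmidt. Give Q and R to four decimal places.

c_1 = (2, -2, 3); ‖c_1‖ = 4.1231, so e_1 = (0.4851, -0.4851, 0.7276).
e_1·c_2 = 0.4851·0 + (-0.4851)·4 + 0.7276·(-1) = -2.6679.
u_2 = c_2 + 2.6679·e_1 = (1.2941, 2.7059, 0.9412).
‖u_2‖ = 3.1436, so e_2 = (0.4117, 0.8608, 0.2994).
e_1·c_3 = 0.4851·4 + (-0.4851)·(-1) + 0.7276·(-2) = 0.9701; e_2·c_3 = 0.4117·4 + 0.8608·(-1) + 0.2994·(-2) = 0.1871.
u_3 = c_3 − 0.9701·e_1 − 0.1871·e_2 = (3.4524, -0.6905, -2.7619).
‖u_3‖ = 4.4748, so e_3 = (0.7715, -0.1543, -0.6172).

Q = [[0.4851, 0.4117, 0.7715], [-0.4851, 0.8608, -0.1543], [0.7276, 0.2994, -0.6172]], R = [[4.1231, -2.6679, 0.9701], [0.0000, 3.1436, 0.1871], [0.0000, 0.0000, 4.4748]]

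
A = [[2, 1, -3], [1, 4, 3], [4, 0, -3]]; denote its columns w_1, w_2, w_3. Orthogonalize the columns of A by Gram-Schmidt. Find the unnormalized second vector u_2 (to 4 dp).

u_2 = (0.4286, 3.7143, -1.1429)

w_1 = (2, 1, 4); ‖w_1‖ = 4.5826, so q_1 = (0.4364, 0.2182, 0.8729).
q_1·w_2 = 0.4364·1 + 0.2182·4 + 0.8729·0 = 1.3093.
u_2 = w_2 − 1.3093·q_1 = (0.4286, 3.7143, -1.1429).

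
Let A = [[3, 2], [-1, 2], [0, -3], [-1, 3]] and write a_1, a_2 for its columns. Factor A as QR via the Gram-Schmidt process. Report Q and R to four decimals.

Q = [[0.9045, 0.3393], [-0.3015, 0.4108], [0.0000, -0.5894], [-0.3015, 0.6072]], R = [[3.3166, 0.3015], [0.0000, 5.0901]]

q_1 = a_1/‖a_1‖ = (3, -1, 0, -1)/3.3166 = (0.9045, -0.3015, 0.0000, -0.3015).
r_{12} = q_1·a_2 = 0.3015.
u_2 = a_2 − 0.3015·q_1 = (1.7273, 2.0909, -3.0000, 3.0909).
‖u_2‖ = 5.0901, so q_2 = (0.3393, 0.4108, -0.5894, 0.6072).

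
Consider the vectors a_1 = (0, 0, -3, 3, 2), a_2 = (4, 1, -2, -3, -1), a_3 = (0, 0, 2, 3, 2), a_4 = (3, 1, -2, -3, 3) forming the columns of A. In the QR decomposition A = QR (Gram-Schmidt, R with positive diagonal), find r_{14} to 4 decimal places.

a_1 = (0, 0, -3, 3, 2); ‖a_1‖ = 4.6904, so q_1 = (0.0000, 0.0000, -0.6396, 0.6396, 0.4264).
r_{14} = q_1·a_4 = 0.6396.

r_{14} = 0.6396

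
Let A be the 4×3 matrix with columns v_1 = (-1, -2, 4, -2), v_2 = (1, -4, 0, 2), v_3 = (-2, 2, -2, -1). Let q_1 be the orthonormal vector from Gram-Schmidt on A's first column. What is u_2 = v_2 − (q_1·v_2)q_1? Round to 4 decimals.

q_1 = v_1/‖v_1‖ = (-1, -2, 4, -2)/5.0000 = (-0.2000, -0.4000, 0.8000, -0.4000).
r_{12} = q_1·v_2 = 0.6000.
u_2 = v_2 − 0.6000·q_1 = (1.1200, -3.7600, -0.4800, 2.2400).

u_2 = (1.1200, -3.7600, -0.4800, 2.2400)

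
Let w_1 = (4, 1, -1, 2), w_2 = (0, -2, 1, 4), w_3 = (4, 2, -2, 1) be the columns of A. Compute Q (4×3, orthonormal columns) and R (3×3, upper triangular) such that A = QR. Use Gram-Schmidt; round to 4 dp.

Q = [[0.8528, -0.2040, -0.4387], [0.2132, -0.4997, 0.2946], [-0.2132, 0.2754, -0.7772], [0.4264, 0.7955, 0.3416]], R = [[4.6904, 1.0660, 4.6904], [0.0000, 4.4569, -1.5706], [0.0000, 0.0000, 0.7302]]

q_1 = w_1/‖w_1‖ = (4, 1, -1, 2)/4.6904 = (0.8528, 0.2132, -0.2132, 0.4264).
r_{12} = q_1·w_2 = 1.0660.
u_2 = w_2 − 1.0660·q_1 = (-0.9091, -2.2273, 1.2273, 3.5455).
‖u_2‖ = 4.4569, so q_2 = (-0.2040, -0.4997, 0.2754, 0.7955).
r_{13} = q_1·w_3 = 4.6904; r_{23} = q_2·w_3 = -1.5706.
u_3 = w_3 − 4.6904·q_1 + 1.5706·q_2 = (-0.3204, 0.2151, -0.5675, 0.2494).
‖u_3‖ = 0.7302, so q_3 = (-0.4387, 0.2946, -0.7772, 0.3416).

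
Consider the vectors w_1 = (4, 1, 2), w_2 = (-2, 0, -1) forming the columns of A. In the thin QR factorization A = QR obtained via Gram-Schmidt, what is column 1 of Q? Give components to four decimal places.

e_1 = w_1/‖w_1‖ = (4, 1, 2)/4.5826 = (0.8729, 0.2182, 0.4364).

e_1 = (0.8729, 0.2182, 0.4364)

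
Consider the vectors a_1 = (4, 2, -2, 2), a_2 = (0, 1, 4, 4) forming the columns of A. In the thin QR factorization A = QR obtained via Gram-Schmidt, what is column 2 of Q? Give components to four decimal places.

e_1 = a_1/‖a_1‖ = (4, 2, -2, 2)/5.2915 = (0.7559, 0.3780, -0.3780, 0.3780).
r_{12} = e_1·a_2 = 0.3780.
u_2 = a_2 − 0.3780·e_1 = (-0.2857, 0.8571, 4.1429, 3.8571).
‖u_2‖ = 5.7321, so e_2 = (-0.0498, 0.1495, 0.7227, 0.6729).

e_2 = (-0.0498, 0.1495, 0.7227, 0.6729)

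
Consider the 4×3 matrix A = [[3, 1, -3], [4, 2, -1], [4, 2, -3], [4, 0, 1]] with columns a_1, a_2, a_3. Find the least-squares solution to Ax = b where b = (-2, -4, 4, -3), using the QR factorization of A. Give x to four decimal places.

x = (-0.6975, 0.1513, -0.8992)

a_1 = (3, 4, 4, 4); ‖a_1‖ = 7.5498, so q_1 = (0.3974, 0.5298, 0.5298, 0.5298).
q_1·a_2 = 0.3974·1 + 0.5298·2 + 0.5298·2 + 0.5298·0 = 2.5166.
u_2 = a_2 − 2.5166·q_1 = (0.0000, 0.6667, 0.6667, -1.3333).
‖u_2‖ = 1.6330, so q_2 = (0.0000, 0.4082, 0.4082, -0.8165).
q_1·a_3 = 0.3974·(-3) + 0.5298·(-1) + 0.5298·(-3) + 0.5298·1 = -2.7815; q_2·a_3 = 0.0000·(-3) + 0.4082·(-1) + 0.4082·(-3) + (-0.8165)·1 = -2.4495.
u_3 = a_3 + 2.7815·q_1 + 2.4495·q_2 = (-1.8947, 1.4737, -0.5263, 0.4737).
‖u_3‖ = 2.5026, so q_3 = (-0.7571, 0.5889, -0.2103, 0.1893).
Qᵀb = (-2.3842, 2.4495, -2.2503).
Back-substitute: x_3 = -2.2503/2.5026 = -0.8992.
x_2 = (2.4495 + 2.4495·(-0.8992))/1.6330 = 0.1513.
x_1 = (-2.3842 − 2.5166·0.1513 + 2.7815·(-0.8992))/7.5498 = -0.6975.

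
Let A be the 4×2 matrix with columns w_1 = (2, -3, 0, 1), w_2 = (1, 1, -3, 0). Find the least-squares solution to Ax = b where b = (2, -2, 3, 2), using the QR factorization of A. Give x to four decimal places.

x = (0.8039, -0.7451)

w_1 = (2, -3, 0, 1); ‖w_1‖ = 3.7417, so q_1 = (0.5345, -0.8018, 0.0000, 0.2673).
q_1·w_2 = 0.5345·1 + (-0.8018)·1 + 0.0000·(-3) + 0.2673·0 = -0.2673.
u_2 = w_2 + 0.2673·q_1 = (1.1429, 0.7857, -3.0000, 0.0714).
‖u_2‖ = 3.3058, so q_2 = (0.3457, 0.2377, -0.9075, 0.0216).
Qᵀb = (3.2071, -2.4632).
Back-substitute: x_2 = -2.4632/3.3058 = -0.7451.
x_1 = (3.2071 + 0.2673·(-0.7451))/3.7417 = 0.8039.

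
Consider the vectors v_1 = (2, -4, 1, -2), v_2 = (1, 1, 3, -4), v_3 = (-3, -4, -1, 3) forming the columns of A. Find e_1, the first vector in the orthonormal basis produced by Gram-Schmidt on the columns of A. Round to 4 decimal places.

e_1 = v_1/‖v_1‖ = (2, -4, 1, -2)/5.0000 = (0.4000, -0.8000, 0.2000, -0.4000).

e_1 = (0.4000, -0.8000, 0.2000, -0.4000)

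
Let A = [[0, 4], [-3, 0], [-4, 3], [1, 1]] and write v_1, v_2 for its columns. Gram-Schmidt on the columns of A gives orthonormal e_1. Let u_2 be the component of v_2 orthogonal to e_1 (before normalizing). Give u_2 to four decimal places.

u_2 = (4.0000, -1.2692, 1.3077, 1.4231)

v_1 = (0, -3, -4, 1); ‖v_1‖ = 5.0990, so e_1 = (0.0000, -0.5883, -0.7845, 0.1961).
e_1·v_2 = 0.0000·4 + (-0.5883)·0 + (-0.7845)·3 + 0.1961·1 = -2.1573.
u_2 = v_2 + 2.1573·e_1 = (4.0000, -1.2692, 1.3077, 1.4231).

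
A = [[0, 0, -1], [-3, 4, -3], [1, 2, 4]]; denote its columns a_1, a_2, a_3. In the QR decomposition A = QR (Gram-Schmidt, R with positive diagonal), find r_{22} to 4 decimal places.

r_{22} = 3.1623

a_1 = (0, -3, 1); ‖a_1‖ = 3.1623, so e_1 = (0.0000, -0.9487, 0.3162).
e_1·a_2 = 0.0000·0 + (-0.9487)·4 + 0.3162·2 = -3.1623.
u_2 = a_2 + 3.1623·e_1 = (0.0000, 1.0000, 3.0000).
r_{22} = ‖u_2‖ = 3.1623.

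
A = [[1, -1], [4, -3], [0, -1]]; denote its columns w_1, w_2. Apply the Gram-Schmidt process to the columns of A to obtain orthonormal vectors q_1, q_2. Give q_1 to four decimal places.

w_1 = (1, 4, 0); ‖w_1‖ = 4.1231, so q_1 = (0.2425, 0.9701, 0.0000).

q_1 = (0.2425, 0.9701, 0.0000)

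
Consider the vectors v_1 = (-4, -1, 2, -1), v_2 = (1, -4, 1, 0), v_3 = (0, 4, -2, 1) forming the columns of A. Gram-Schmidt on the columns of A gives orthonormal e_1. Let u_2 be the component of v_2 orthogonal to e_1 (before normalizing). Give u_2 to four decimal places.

v_1 = (-4, -1, 2, -1); ‖v_1‖ = 4.6904, so e_1 = (-0.8528, -0.2132, 0.4264, -0.2132).
e_1·v_2 = (-0.8528)·1 + (-0.2132)·(-4) + 0.4264·1 + (-0.2132)·0 = 0.4264.
u_2 = v_2 − 0.4264·e_1 = (1.3636, -3.9091, 0.8182, 0.0909).

u_2 = (1.3636, -3.9091, 0.8182, 0.0909)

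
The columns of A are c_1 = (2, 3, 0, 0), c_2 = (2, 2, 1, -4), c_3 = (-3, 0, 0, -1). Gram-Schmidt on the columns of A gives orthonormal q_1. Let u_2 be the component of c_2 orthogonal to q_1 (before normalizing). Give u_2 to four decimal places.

q_1 = c_1/‖c_1‖ = (2, 3, 0, 0)/3.6056 = (0.5547, 0.8321, 0.0000, 0.0000).
r_{12} = q_1·c_2 = 2.7735.
u_2 = c_2 − 2.7735·q_1 = (0.4615, -0.3077, 1.0000, -4.0000).

u_2 = (0.4615, -0.3077, 1.0000, -4.0000)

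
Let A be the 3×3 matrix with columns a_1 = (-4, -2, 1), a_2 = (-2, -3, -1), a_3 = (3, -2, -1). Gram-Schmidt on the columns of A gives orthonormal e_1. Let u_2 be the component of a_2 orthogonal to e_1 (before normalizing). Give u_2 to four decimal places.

a_1 = (-4, -2, 1); ‖a_1‖ = 4.5826, so e_1 = (-0.8729, -0.4364, 0.2182).
e_1·a_2 = (-0.8729)·(-2) + (-0.4364)·(-3) + 0.2182·(-1) = 2.8368.
u_2 = a_2 − 2.8368·e_1 = (0.4762, -1.7619, -1.6190).

u_2 = (0.4762, -1.7619, -1.6190)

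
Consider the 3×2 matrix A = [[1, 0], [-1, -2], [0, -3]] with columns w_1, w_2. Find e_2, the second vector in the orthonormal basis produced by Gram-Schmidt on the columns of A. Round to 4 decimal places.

w_1 = (1, -1, 0); ‖w_1‖ = 1.4142, so e_1 = (0.7071, -0.7071, 0.0000).
e_1·w_2 = 0.7071·0 + (-0.7071)·(-2) + 0.0000·(-3) = 1.4142.
u_2 = w_2 − 1.4142·e_1 = (-1.0000, -1.0000, -3.0000).
‖u_2‖ = 3.3166, so e_2 = (-0.3015, -0.3015, -0.9045).

e_2 = (-0.3015, -0.3015, -0.9045)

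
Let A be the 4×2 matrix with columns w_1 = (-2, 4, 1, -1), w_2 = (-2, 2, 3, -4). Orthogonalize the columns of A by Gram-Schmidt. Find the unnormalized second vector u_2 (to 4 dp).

w_1 = (-2, 4, 1, -1); ‖w_1‖ = 4.6904, so e_1 = (-0.4264, 0.8528, 0.2132, -0.2132).
e_1·w_2 = (-0.4264)·(-2) + 0.8528·2 + 0.2132·3 + (-0.2132)·(-4) = 4.0508.
u_2 = w_2 − 4.0508·e_1 = (-0.2727, -1.4545, 2.1364, -3.1364).

u_2 = (-0.2727, -1.4545, 2.1364, -3.1364)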